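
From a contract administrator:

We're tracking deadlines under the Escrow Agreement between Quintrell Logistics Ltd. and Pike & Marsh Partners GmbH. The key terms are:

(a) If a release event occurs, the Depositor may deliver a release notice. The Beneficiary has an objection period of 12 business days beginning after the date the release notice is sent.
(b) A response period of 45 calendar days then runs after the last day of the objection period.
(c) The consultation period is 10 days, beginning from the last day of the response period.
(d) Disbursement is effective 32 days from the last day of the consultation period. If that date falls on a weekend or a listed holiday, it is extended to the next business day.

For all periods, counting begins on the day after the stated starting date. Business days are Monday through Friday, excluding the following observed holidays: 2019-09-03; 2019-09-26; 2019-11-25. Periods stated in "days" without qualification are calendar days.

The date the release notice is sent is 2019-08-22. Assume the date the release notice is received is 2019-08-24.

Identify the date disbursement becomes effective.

2019-12-06

From Thursday, 2019-08-22, 12 business days (Aug 23, Aug 26, Aug 27, Aug 28, …, Sep 6, Sep 9, Sep 10, skipping weekends and the listed holiday on Sep 3) brings us to Tuesday, 2019-09-10, which is the last day of the objection period.
The last day of the response period: 45 calendar days after 2019-09-10 is 2019-10-25.
Adding 10 calendar days to 2019-10-25 gives 2019-11-04, which is the last day of the consultation period.
Adding 32 calendar days to 2019-11-04 gives 2019-12-06, which is the date disbursement becomes effective. 2019-12-06 is a Friday and is not a listed holiday, so no roll-forward applies.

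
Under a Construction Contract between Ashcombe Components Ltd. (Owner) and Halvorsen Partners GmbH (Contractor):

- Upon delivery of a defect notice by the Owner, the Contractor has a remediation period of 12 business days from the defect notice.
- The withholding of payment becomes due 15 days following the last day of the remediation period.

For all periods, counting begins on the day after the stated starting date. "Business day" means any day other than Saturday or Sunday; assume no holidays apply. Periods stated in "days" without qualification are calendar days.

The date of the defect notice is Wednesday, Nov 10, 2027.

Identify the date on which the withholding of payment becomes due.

From Wednesday, Nov 10, 2027, 12 business days (Nov 11, Nov 12, Nov 15, Nov 16, …, Nov 24, Nov 25, Nov 26, skipping weekends) brings us to Friday, Nov 26, 2027, which is the last day of the remediation period.
The date on which the withholding of payment becomes due: Nov 26, 2027 + 15 days = Dec 11, 2027.

Dec 11, 2027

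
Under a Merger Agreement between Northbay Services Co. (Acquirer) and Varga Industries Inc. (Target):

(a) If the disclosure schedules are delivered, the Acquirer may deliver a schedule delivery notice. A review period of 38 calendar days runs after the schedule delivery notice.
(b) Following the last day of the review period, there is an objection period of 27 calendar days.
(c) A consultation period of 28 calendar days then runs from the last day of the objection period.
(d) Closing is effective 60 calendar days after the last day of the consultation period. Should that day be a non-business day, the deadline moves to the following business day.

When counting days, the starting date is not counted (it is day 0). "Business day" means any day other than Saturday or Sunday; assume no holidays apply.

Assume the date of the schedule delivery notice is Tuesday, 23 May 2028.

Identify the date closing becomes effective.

23 October 2028

The last day of the review period: 38 calendar days after 23 May 2028 is 30 June 2028.
The last day of the objection period: 27 calendar days after 30 June 2028 is 27 July 2028.
Adding 28 calendar days to 27 July 2028 gives 24 August 2028, which is the last day of the consultation period.
The date closing becomes effective: 24 August 2028 + 60 days = 23 October 2028. 23 October 2028 is a Monday, so no roll-forward applies.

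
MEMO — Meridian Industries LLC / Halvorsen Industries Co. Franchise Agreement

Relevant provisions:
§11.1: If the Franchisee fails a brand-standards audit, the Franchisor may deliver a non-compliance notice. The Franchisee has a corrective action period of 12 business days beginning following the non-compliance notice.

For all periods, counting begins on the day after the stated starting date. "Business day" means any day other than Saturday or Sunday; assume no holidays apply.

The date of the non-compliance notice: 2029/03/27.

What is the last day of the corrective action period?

2029/04/12

From Tuesday, 2029/03/27, 12 business days (Mar 28, Mar 29, Mar 30, Apr 2, …, Apr 10, Apr 11, Apr 12, skipping weekends) brings us to Thursday, 2029/04/12, which is the last day of the corrective action period.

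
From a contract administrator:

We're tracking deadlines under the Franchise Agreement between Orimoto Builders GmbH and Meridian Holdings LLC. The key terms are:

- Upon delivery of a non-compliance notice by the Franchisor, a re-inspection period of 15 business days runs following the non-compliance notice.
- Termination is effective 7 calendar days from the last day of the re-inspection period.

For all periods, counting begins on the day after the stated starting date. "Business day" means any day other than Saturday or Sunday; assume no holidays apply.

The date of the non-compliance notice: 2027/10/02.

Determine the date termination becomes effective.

2027/10/29

From Saturday, 2027/10/02, 15 business days (Oct 4, Oct 5, Oct 6, Oct 7, …, Oct 20, Oct 21, Oct 22, skipping weekends) brings us to Friday, 2027/10/22, which is the last day of the re-inspection period.
The date termination becomes effective: 2027/10/22 + 7 days = 2027/10/29.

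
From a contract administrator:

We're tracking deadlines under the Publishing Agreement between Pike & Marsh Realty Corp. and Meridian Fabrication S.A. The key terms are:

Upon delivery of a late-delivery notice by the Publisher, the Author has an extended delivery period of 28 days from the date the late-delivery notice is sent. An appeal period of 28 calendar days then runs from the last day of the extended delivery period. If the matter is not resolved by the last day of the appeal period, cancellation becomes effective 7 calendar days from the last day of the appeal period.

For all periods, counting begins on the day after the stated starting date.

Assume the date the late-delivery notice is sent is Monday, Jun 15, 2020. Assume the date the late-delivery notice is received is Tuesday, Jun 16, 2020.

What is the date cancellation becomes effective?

The last day of the extended delivery period: 28 calendar days after Jun 15, 2020 is Jul 13, 2020.
The last day of the appeal period: Jul 13, 2020 + 28 days = Aug 10, 2020.
The date cancellation becomes effective: Aug 10, 2020 + 7 days = Aug 17, 2020.

Aug 17, 2020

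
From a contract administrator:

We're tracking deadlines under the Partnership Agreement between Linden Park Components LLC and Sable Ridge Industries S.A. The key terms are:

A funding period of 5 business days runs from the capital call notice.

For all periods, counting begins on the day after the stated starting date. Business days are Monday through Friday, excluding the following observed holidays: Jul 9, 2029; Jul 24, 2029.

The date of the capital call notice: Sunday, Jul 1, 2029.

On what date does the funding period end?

Jul 6, 2029

From Sunday, Jul 1, 2029, 5 business days (Jul 2, Jul 3, Jul 4, Jul 5, Jul 6, skipping weekends) brings us to Friday, Jul 6, 2029, which is the last day of the funding period.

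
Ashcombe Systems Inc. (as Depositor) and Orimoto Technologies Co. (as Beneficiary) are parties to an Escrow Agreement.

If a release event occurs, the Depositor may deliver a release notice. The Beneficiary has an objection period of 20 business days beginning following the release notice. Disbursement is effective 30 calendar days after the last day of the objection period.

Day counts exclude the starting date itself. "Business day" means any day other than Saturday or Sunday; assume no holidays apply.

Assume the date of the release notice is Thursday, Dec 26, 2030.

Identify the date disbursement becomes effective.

The last day of the objection period: counting 20 business days from Thursday, Dec 26, 2030 (Dec 27, Dec 30, Dec 31, Jan 1, …, Jan 21, Jan 22, Jan 23, skipping weekends) reaches Thursday, Jan 23, 2031.
Adding 30 calendar days to Jan 23, 2031 gives Feb 22, 2031, which is the date disbursement becomes effective.

Feb 22, 2031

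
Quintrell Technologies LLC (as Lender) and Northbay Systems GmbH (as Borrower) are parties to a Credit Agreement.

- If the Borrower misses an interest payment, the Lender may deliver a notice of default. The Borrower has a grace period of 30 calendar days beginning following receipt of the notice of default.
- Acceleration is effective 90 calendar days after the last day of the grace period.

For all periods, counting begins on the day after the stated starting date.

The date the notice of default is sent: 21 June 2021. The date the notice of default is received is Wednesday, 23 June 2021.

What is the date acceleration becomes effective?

Adding 30 calendar days to 23 June 2021 gives 23 July 2021, which is the last day of the grace period.
Adding 90 calendar days to 23 July 2021 gives 21 October 2021, which is the date acceleration becomes effective.

21 October 2021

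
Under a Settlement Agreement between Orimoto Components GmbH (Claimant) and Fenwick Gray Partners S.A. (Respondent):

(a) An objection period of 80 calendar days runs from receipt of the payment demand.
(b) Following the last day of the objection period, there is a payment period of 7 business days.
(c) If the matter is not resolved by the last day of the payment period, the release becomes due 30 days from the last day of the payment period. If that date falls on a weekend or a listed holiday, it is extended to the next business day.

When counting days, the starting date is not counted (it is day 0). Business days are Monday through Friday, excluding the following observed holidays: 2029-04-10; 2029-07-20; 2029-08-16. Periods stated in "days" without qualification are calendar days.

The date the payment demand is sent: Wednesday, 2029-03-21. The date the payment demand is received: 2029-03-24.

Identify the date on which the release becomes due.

The last day of the objection period: 2029-03-24 + 80 days = 2029-06-12.
From Tuesday, 2029-06-12, 7 business days (Jun 13, Jun 14, Jun 15, Jun 18, Jun 19, Jun 20, Jun 21, skipping weekends) brings us to Thursday, 2029-06-21, which is the last day of the payment period.
The date on which the release becomes due: 30 calendar days after 2029-06-21 is 2029-07-21. That falls on a Saturday, so it rolls to the next business day, Monday, 2029-07-23.

2029-07-23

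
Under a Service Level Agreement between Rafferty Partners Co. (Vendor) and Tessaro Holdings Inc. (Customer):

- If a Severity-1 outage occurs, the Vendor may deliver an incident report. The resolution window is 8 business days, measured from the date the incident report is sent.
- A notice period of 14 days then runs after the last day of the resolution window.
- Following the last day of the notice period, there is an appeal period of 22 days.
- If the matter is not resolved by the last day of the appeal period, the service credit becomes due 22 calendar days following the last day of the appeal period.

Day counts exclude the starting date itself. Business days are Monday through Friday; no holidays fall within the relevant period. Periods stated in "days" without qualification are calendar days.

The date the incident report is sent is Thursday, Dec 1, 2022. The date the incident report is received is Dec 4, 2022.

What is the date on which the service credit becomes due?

Feb 9, 2023

The last day of the resolution window: 8 business days after Thursday, Dec 1, 2022, skipping weekends — Dec 2, Dec 5, Dec 6, Dec 7, Dec 8, Dec 9, Dec 12, Dec 13 — lands on Tuesday, Dec 13, 2022.
The last day of the notice period: Dec 13, 2022 + 14 days = Dec 27, 2022.
The last day of the appeal period: Dec 27, 2022 + 22 days = Jan 18, 2023.
The date on which the service credit becomes due: 22 calendar days after Jan 18, 2023 is Feb 9, 2023.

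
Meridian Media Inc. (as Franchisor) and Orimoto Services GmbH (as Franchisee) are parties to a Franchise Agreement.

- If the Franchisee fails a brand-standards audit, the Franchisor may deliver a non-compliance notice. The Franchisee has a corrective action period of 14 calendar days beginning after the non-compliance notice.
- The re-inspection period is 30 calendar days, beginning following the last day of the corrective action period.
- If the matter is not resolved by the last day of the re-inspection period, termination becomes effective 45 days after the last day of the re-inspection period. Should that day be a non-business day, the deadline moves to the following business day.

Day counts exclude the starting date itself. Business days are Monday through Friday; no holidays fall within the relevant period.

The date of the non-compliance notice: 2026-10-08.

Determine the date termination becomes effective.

Adding 14 calendar days to 2026-10-08 gives 2026-10-22, which is the last day of the corrective action period.
The last day of the re-inspection period: 2026-10-22 + 30 days = 2026-11-21.
Adding 45 calendar days to 2026-11-21 gives 2027-01-05, which is the date termination becomes effective. 2027-01-05 is a Tuesday, so no roll-forward applies.

2027-01-05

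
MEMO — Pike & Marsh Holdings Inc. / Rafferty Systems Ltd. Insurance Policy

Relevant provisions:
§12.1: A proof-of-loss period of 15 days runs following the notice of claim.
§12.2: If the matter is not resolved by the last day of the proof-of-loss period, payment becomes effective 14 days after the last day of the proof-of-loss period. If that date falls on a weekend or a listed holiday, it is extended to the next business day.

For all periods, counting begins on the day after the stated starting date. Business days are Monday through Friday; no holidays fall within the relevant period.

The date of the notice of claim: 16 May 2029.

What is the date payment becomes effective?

14 June 2029

The last day of the proof-of-loss period: 15 calendar days after 16 May 2029 is 31 May 2029.
Adding 14 calendar days to 31 May 2029 gives 14 June 2029, which is the date payment becomes effective. 14 June 2029 is a Thursday, so no roll-forward applies.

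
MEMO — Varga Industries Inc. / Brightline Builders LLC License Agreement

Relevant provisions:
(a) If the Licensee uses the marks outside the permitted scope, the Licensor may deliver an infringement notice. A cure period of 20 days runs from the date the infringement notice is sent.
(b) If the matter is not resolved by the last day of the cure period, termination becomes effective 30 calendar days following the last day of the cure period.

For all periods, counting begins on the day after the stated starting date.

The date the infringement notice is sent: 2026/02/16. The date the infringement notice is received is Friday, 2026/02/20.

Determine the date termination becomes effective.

2026/04/07

The last day of the cure period: 2026/02/16 + 20 days = 2026/03/08.
The date termination becomes effective: 30 calendar days after 2026/03/08 is 2026/04/07.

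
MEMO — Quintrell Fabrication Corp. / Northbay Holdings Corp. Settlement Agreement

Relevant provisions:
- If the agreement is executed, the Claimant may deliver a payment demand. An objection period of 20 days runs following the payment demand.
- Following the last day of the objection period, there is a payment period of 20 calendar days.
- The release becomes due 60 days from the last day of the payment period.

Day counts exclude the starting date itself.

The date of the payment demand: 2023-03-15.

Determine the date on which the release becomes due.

The last day of the objection period: 20 calendar days after 2023-03-15 is 2023-04-04.
Adding 20 calendar days to 2023-04-04 gives 2023-04-24, which is the last day of the payment period.
The date on which the release becomes due: 60 calendar days after 2023-04-24 is 2023-06-23.

2023-06-23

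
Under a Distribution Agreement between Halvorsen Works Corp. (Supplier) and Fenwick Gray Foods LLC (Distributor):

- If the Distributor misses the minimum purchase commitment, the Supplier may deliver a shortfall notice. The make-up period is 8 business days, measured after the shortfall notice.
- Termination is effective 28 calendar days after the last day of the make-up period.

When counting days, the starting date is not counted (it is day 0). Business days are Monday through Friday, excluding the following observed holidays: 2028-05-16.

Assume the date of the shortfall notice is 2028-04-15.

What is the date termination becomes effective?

2028-05-24

The last day of the make-up period: counting 8 business days from Saturday, 2028-04-15 (Apr 17, Apr 18, Apr 19, Apr 20, Apr 21, Apr 24, Apr 25, Apr 26, skipping weekends) reaches Wednesday, 2028-04-26.
The date termination becomes effective: 28 calendar days after 2028-04-26 is 2028-05-24.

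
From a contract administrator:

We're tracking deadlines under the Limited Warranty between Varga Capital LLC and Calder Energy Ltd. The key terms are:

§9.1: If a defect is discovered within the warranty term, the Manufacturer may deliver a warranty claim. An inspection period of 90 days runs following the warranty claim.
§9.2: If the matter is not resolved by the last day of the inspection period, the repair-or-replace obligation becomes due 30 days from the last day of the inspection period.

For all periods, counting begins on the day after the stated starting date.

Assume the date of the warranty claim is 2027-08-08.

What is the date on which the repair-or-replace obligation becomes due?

The last day of the inspection period: 90 calendar days after 2027-08-08 is 2027-11-06.
The date on which the repair-or-replace obligation becomes due: 30 calendar days after 2027-11-06 is 2027-12-06.

2027-12-06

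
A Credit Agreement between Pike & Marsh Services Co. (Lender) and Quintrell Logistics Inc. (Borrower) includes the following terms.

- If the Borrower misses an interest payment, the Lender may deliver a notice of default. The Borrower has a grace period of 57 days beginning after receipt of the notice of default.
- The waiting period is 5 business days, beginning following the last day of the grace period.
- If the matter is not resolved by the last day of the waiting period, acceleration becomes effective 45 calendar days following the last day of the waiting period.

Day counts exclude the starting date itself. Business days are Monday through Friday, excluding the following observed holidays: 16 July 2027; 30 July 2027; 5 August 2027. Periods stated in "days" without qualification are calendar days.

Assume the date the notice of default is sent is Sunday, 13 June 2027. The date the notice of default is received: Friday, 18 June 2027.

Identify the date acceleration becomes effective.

4 October 2027

Adding 57 calendar days to 18 June 2027 gives 14 August 2027, which is the last day of the grace period.
From Saturday, 14 August 2027, 5 business days (Aug 16, Aug 17, Aug 18, Aug 19, Aug 20, skipping weekends) brings us to Friday, 20 August 2027, which is the last day of the waiting period.
Adding 45 calendar days to 20 August 2027 gives 4 October 2027, which is the date acceleration becomes effective.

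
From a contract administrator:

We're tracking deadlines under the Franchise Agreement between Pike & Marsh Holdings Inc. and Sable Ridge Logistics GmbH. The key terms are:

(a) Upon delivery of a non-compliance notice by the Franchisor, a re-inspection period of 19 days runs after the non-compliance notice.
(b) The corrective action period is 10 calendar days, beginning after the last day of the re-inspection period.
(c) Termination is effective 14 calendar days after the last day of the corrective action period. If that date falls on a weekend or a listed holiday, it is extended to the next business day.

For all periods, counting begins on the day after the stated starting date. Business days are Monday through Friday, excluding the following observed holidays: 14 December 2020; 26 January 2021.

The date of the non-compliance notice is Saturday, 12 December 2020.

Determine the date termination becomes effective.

25 January 2021

Adding 19 calendar days to 12 December 2020 gives 31 December 2020, which is the last day of the re-inspection period.
The last day of the corrective action period: 31 December 2020 + 10 days = 10 January 2021.
The date termination becomes effective: 14 calendar days after 10 January 2021 is 24 January 2021. That falls on a Sunday, so it rolls to the next business day, Monday, 25 January 2021.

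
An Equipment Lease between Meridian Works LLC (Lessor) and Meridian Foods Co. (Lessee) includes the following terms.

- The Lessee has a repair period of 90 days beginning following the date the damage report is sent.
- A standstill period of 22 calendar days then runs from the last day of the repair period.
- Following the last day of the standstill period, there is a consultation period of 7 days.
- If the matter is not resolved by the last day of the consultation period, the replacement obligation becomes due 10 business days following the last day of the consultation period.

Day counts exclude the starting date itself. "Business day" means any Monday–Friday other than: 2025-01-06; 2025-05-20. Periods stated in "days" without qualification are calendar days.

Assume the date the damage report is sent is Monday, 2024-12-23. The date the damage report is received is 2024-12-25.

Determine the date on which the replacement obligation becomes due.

The last day of the repair period: 90 calendar days after 2024-12-23 is 2025-03-23.
The last day of the standstill period: 2025-03-23 + 22 days = 2025-04-14.
The last day of the consultation period: 7 calendar days after 2025-04-14 is 2025-04-21.
The date on which the replacement obligation becomes due: 10 business days after Monday, 2025-04-21, skipping weekends — Apr 22, Apr 23, Apr 24, Apr 25, Apr 28, Apr 29, Apr 30, May 1, May 2, May 5 — lands on Monday, 2025-05-05.

2025-05-05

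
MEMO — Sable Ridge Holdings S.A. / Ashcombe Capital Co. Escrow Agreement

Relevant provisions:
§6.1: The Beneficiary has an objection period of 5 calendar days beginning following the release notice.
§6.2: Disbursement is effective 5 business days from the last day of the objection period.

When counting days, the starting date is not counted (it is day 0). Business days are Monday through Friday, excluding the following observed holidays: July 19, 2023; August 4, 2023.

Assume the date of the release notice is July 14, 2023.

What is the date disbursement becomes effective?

July 26, 2023

Adding 5 calendar days to July 14, 2023 gives July 19, 2023, which is the last day of the objection period.
The date disbursement becomes effective: counting 5 business days from Wednesday, July 19, 2023 (Jul 20, Jul 21, Jul 24, Jul 25, Jul 26, skipping weekends) reaches Wednesday, July 26, 2023.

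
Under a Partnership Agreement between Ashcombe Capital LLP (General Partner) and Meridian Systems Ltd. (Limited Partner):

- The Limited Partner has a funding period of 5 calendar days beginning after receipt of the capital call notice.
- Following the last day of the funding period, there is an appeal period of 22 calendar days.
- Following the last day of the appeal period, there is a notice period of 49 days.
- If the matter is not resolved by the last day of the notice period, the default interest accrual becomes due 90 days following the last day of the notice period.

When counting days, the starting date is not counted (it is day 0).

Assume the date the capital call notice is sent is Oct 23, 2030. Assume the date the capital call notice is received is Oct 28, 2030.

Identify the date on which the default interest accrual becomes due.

Apr 12, 2031

The last day of the funding period: Oct 28, 2030 + 5 days = Nov 2, 2030.
Adding 22 calendar days to Nov 2, 2030 gives Nov 24, 2030, which is the last day of the appeal period.
The last day of the notice period: Nov 24, 2030 + 49 days = Jan 12, 2031.
The date on which the default interest accrual becomes due: Jan 12, 2031 + 90 days = Apr 12, 2031.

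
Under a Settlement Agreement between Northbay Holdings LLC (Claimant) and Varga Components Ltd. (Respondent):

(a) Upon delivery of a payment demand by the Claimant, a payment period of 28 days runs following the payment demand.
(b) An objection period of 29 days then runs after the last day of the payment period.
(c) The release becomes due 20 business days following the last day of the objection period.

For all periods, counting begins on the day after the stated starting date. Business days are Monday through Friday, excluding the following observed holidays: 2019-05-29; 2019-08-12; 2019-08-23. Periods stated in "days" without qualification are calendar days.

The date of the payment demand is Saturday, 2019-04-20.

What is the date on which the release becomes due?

2019-07-12

Adding 28 calendar days to 2019-04-20 gives 2019-05-18, which is the last day of the payment period.
The last day of the objection period: 29 calendar days after 2019-05-18 is 2019-06-16.
From Sunday, 2019-06-16, 20 business days (Jun 17, Jun 18, Jun 19, Jun 20, …, Jul 10, Jul 11, Jul 12, skipping weekends) brings us to Friday, 2019-07-12, which is the date on which the release becomes due.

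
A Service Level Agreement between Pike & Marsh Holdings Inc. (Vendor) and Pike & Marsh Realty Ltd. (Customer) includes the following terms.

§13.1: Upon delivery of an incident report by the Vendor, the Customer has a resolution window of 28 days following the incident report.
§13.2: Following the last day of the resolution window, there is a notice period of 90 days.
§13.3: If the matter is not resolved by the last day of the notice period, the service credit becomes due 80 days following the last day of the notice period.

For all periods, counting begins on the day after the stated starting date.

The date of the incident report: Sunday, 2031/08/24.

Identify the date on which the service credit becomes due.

The last day of the resolution window: 28 calendar days after 2031/08/24 is 2031/09/21.
The last day of the notice period: 2031/09/21 + 90 days = 2031/12/20.
Adding 80 calendar days to 2031/12/20 gives 2032/03/09, which is the date on which the service credit becomes due.

2032/03/09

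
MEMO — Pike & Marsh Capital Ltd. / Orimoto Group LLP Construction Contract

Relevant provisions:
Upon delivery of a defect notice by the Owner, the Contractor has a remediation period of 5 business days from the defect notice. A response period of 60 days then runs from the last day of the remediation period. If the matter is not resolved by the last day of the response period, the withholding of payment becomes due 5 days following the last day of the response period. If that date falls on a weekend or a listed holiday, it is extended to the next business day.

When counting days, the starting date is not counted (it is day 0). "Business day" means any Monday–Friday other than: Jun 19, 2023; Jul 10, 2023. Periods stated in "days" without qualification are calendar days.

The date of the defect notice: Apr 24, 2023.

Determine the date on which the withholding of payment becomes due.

The last day of the remediation period: counting 5 business days from Monday, Apr 24, 2023 (Apr 25, Apr 26, Apr 27, Apr 28, May 1, skipping weekends) reaches Monday, May 1, 2023.
The last day of the response period: 60 calendar days after May 1, 2023 is Jun 30, 2023.
The date on which the withholding of payment becomes due: 5 calendar days after Jun 30, 2023 is Jul 5, 2023. Jul 5, 2023 is a Wednesday and is not a listed holiday, so no roll-forward applies.

Jul 5, 2023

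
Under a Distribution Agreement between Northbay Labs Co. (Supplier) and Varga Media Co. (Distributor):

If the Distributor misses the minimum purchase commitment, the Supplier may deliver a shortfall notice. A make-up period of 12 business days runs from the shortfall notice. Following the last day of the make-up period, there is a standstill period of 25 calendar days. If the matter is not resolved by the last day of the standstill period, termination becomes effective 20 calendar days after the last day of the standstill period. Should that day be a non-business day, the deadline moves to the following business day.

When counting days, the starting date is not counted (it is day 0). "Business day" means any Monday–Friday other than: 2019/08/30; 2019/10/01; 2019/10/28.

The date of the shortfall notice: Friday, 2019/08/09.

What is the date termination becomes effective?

The last day of the make-up period: 12 business days after Friday, 2019/08/09, skipping weekends — Aug 12, Aug 13, Aug 14, Aug 15, …, Aug 23, Aug 26, Aug 27 — lands on Tuesday, 2019/08/27.
Adding 25 calendar days to 2019/08/27 gives 2019/09/21, which is the last day of the standstill period.
Adding 20 calendar days to 2019/09/21 gives 2019/10/11, which is the date termination becomes effective. 2019/10/11 is a Friday and is not a listed holiday, so no roll-forward applies.

2019/10/11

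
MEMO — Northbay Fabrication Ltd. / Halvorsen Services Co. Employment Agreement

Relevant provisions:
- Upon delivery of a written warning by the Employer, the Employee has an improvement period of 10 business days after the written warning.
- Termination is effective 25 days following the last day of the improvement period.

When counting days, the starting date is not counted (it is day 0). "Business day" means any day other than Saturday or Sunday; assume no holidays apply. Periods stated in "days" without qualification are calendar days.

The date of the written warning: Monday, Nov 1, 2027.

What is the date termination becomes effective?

Dec 10, 2027

From Monday, Nov 1, 2027, 10 business days (Nov 2, Nov 3, Nov 4, Nov 5, Nov 8, Nov 9, Nov 10, Nov 11, Nov 12, Nov 15, skipping weekends) brings us to Monday, Nov 15, 2027, which is the last day of the improvement period.
The date termination becomes effective: 25 calendar days after Nov 15, 2027 is Dec 10, 2027.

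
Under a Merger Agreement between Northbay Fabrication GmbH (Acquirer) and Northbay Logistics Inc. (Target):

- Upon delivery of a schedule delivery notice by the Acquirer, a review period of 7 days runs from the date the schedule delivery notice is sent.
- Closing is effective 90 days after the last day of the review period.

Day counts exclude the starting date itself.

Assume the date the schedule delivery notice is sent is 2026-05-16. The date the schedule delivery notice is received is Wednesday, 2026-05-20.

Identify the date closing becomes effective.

Adding 7 calendar days to 2026-05-16 gives 2026-05-23, which is the last day of the review period.
Adding 90 calendar days to 2026-05-23 gives 2026-08-21, which is the date closing becomes effective.

2026-08-21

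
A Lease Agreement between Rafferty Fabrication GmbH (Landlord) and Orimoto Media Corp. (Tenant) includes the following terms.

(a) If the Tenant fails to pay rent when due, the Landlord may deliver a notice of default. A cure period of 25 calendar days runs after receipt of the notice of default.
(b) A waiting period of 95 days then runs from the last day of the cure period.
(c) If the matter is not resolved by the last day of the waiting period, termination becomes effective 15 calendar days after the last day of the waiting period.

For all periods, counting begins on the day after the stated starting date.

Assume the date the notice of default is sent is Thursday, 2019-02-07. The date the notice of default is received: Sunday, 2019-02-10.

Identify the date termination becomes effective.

The last day of the cure period: 2019-02-10 + 25 days = 2019-03-07.
The last day of the waiting period: 95 calendar days after 2019-03-07 is 2019-06-10.
Adding 15 calendar days to 2019-06-10 gives 2019-06-25, which is the date termination becomes effective.

2019-06-25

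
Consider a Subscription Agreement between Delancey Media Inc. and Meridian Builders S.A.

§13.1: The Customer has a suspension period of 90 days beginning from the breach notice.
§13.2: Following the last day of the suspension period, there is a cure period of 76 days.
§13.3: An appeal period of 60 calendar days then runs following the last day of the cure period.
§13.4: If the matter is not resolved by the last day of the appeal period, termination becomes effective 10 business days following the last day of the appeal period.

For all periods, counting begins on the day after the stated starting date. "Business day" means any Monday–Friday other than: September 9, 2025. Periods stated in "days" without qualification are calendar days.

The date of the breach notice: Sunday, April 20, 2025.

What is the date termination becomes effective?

December 16, 2025

The last day of the suspension period: 90 calendar days after April 20, 2025 is July 19, 2025.
The last day of the cure period: 76 calendar days after July 19, 2025 is October 3, 2025.
Adding 60 calendar days to October 3, 2025 gives December 2, 2025, which is the last day of the appeal period.
The date termination becomes effective: counting 10 business days from Tuesday, December 2, 2025 (Dec 3, Dec 4, Dec 5, Dec 8, Dec 9, Dec 10, Dec 11, Dec 12, Dec 15, Dec 16, skipping weekends) reaches Tuesday, December 16, 2025.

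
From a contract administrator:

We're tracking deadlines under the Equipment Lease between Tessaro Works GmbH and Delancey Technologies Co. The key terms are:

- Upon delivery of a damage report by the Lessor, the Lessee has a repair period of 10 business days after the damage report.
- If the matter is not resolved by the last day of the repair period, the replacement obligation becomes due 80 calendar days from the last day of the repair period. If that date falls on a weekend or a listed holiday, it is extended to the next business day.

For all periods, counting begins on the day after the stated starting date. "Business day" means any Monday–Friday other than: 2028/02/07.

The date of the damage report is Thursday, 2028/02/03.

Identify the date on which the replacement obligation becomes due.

The last day of the repair period: counting 10 business days from Thursday, 2028/02/03 (Feb 4, Feb 8, Feb 9, Feb 10, Feb 11, Feb 14, Feb 15, Feb 16, Feb 17, Feb 18, skipping weekends and the listed holiday on Feb 7) reaches Friday, 2028/02/18.
Adding 80 calendar days to 2028/02/18 gives 2028/05/08, which is the date on which the replacement obligation becomes due. 2028/05/08 is a Monday and is not a listed holiday, so no roll-forward applies.

2028/05/08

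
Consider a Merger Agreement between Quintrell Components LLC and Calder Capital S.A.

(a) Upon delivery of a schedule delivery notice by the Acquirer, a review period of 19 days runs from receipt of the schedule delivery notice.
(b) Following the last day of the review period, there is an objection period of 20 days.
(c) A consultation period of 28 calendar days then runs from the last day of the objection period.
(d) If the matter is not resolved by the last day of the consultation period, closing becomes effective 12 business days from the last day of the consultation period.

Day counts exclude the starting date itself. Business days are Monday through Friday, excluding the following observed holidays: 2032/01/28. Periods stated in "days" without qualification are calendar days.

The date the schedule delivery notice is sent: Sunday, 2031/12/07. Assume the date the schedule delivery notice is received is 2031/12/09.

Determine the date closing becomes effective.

2032/03/02

Adding 19 calendar days to 2031/12/09 gives 2031/12/28, which is the last day of the review period.
Adding 20 calendar days to 2031/12/28 gives 2032/01/17, which is the last day of the objection period.
The last day of the consultation period: 2032/01/17 + 28 days = 2032/02/14.
The date closing becomes effective: counting 12 business days from Saturday, 2032/02/14 (Feb 16, Feb 17, Feb 18, Feb 19, …, Feb 27, Mar 1, Mar 2, skipping weekends) reaches Tuesday, 2032/03/02.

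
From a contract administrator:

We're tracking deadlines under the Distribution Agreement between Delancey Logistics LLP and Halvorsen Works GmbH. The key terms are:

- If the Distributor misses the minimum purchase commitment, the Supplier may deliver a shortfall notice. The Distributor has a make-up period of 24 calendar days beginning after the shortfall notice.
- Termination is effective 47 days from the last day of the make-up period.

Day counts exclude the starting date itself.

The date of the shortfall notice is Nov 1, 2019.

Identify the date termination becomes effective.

Jan 11, 2020

The last day of the make-up period: Nov 1, 2019 + 24 days = Nov 25, 2019.
Adding 47 calendar days to Nov 25, 2019 gives Jan 11, 2020, which is the date termination becomes effective.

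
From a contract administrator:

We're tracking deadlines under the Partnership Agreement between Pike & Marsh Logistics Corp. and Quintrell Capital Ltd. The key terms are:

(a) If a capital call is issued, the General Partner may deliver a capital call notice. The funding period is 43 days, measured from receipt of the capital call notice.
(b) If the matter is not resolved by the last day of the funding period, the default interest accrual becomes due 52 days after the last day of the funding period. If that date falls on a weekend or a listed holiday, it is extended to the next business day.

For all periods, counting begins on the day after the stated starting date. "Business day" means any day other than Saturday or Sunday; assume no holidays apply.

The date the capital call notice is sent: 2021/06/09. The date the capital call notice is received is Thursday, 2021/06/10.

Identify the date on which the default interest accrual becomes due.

2021/09/13

The last day of the funding period: 2021/06/10 + 43 days = 2021/07/23.
The date on which the default interest accrual becomes due: 2021/07/23 + 52 days = 2021/09/13. 2021/09/13 is a Monday, so no roll-forward applies.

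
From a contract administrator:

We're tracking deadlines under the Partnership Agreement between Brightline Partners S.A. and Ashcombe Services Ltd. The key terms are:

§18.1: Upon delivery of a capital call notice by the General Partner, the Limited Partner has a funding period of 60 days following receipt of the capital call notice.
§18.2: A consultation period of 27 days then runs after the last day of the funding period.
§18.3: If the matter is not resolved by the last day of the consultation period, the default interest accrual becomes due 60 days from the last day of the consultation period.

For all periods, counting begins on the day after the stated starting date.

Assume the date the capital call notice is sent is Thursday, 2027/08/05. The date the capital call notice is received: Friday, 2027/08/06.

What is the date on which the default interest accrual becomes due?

The last day of the funding period: 2027/08/06 + 60 days = 2027/10/05.
The last day of the consultation period: 2027/10/05 + 27 days = 2027/11/01.
The date on which the default interest accrual becomes due: 60 calendar days after 2027/11/01 is 2027/12/31.

2027/12/31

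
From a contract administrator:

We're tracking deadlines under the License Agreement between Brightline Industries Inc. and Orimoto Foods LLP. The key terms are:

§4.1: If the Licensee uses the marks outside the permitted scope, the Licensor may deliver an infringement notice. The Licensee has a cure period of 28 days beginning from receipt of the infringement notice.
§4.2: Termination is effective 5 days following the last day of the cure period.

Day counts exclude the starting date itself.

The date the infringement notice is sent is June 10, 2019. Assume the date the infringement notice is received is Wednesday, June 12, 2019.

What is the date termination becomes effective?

The last day of the cure period: June 12, 2019 + 28 days = July 10, 2019.
The date termination becomes effective: 5 calendar days after July 10, 2019 is July 15, 2019.

July 15, 2019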